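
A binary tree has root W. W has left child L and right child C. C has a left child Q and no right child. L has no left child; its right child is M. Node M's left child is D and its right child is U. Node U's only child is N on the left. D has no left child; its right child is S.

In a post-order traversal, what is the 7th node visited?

Post-order visits the left subtree, then the right subtree, then the node.
At W: go left to L.
  At L: no left child.
  At L: go right to M.
    At M: go left to D.
      At D: no left child.
      At D: go right to S.
        S is a leaf — visit S.
      Visit D.
    At M: go right to U.
      At U: go left to N.
        N is a leaf — visit N.
      At U: no right child.
      Visit U.
    Visit M.
  Visit L.
At W: go right to C.
  At C: go left to Q.
    Q is a leaf — visit Q.
  At C: no right child.
  Visit C.
Visit W.
Full post-order sequence: S, D, N, U, M, L, Q, C, W.

Q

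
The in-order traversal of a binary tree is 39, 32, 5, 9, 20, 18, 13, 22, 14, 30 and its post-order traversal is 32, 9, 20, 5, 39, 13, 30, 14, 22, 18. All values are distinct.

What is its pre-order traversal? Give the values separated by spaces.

The last element of post-order is the root; it splits in-order into left and right subtrees.
Root 18: left subtree has 5 nodes {39, 32, 5, 9, 20}, right has 4 {13, 22, 14, 30}.
  Root 39: left subtree has 0 nodes { }, right has 4 {32, 5, 9, 20}.
    Root 5: left subtree has 1 node {32}, right has 2 {9, 20}.
      Root 20: left subtree has 1 node {9}, right has 0 { }.
  Root 22: left subtree has 1 node {13}, right has 2 {14, 30}.
    Root 14: left subtree has 0 nodes { }, right has 1 {30}.

18 39 5 32 20 9 22 13 14 30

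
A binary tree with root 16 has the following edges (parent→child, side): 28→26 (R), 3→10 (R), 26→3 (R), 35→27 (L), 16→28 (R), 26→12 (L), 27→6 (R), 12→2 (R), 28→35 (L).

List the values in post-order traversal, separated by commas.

Post-order visits the left subtree, then the right subtree, then the node.
At 16: no left child.
At 16: go right to 28.
  At 28: go left to 35.
    At 35: go left to 27.
      At 27: no left child.
      At 27: go right to 6.
        6 is a leaf — visit 6.
      Visit 27.
    At 35: no right child.
    Visit 35.
  At 28: go right to 26.
    At 26: go left to 12.
      At 12: no left child.
      At 12: go right to 2.
        2 is a leaf — visit 2.
      Visit 12.
    At 26: go right to 3.
      At 3: no left child.
      At 3: go right to 10.
        10 is a leaf — visit 10.
      Visit 3.
    Visit 26.
  Visit 28.
Visit 16.

6, 27, 35, 2, 12, 10, 3, 26, 28, 16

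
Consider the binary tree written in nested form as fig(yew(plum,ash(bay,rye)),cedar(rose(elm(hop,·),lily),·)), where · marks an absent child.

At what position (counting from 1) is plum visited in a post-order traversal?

1

Post-order visits the left subtree, then the right subtree, then the node.
At fig: go left to yew.
  At yew: go left to plum.
    plum is a leaf — visit plum.
  At yew: go right to ash.
    At ash: go left to bay.
      bay is a leaf — visit bay.
    At ash: go right to rye.
      rye is a leaf — visit rye.
    Visit ash.
  Visit yew.
At fig: go right to cedar.
  At cedar: go left to rose.
    At rose: go left to elm.
      At elm: go left to hop.
        hop is a leaf — visit hop.
      At elm: no right child.
      Visit elm.
    At rose: go right to lily.
      lily is a leaf — visit lily.
    Visit rose.
  At cedar: no right child.
  Visit cedar.
Visit fig.
Full post-order sequence: plum, bay, rye, ash, yew, hop, elm, lily, rose, cedar, fig.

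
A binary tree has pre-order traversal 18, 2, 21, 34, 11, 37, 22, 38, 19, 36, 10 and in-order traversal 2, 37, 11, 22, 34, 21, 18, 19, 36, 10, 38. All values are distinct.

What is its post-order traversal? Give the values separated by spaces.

37 22 11 34 21 2 10 36 19 38 18

The first element of pre-order is the root; it splits in-order into left and right subtrees.
Root 18: left subtree has 6 nodes {2, 37, 11, 22, 34, 21}, right has 4 {19, 36, 10, 38}.
  Root 2: left subtree has 0 nodes { }, right has 5 {37, 11, 22, 34, 21}.
    Root 21: left subtree has 4 nodes {37, 11, 22, 34}, right has 0 { }.
      Root 34: left subtree has 3 nodes {37, 11, 22}, right has 0 { }.
        Root 11: left subtree has 1 node {37}, right has 1 {22}.
  Root 38: left subtree has 3 nodes {19, 36, 10}, right has 0 { }.
    Root 19: left subtree has 0 nodes { }, right has 2 {36, 10}.
      Root 36: left subtree has 0 nodes { }, right has 1 {10}.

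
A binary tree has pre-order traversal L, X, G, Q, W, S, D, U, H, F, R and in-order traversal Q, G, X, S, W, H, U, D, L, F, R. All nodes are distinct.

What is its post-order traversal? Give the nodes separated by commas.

The first element of pre-order is the root; it splits in-order into left and right subtrees.
Root L: left subtree has 8 nodes {Q, G, X, S, W, H, U, D}, right has 2 {F, R}.
  Root X: left subtree has 2 nodes {Q, G}, right has 5 {S, W, H, U, D}.
    Root G: left subtree has 1 node {Q}, right has 0 { }.
    Root W: left subtree has 1 node {S}, right has 3 {H, U, D}.
      Root D: left subtree has 2 nodes {H, U}, right has 0 { }.
        Root U: left subtree has 1 node {H}, right has 0 { }.
  Root F: left subtree has 0 nodes { }, right has 1 {R}.

Q, G, S, H, U, D, W, X, R, F, L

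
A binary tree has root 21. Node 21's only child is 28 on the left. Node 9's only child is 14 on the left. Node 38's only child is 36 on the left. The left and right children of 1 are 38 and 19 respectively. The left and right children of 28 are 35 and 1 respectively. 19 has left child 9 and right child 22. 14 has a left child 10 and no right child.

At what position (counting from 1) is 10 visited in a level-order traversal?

Level-order visits nodes level by level from the root, left to right within each level.
Level 0: 21
Level 1: 28
Level 2: 35, 1
Level 3: 38, 19
Level 4: 36, 9, 22
Level 5: 14
Level 6: 10
Full level-order sequence: 21, 28, 35, 1, 38, 19, 36, 9, 22, 14, 10.

11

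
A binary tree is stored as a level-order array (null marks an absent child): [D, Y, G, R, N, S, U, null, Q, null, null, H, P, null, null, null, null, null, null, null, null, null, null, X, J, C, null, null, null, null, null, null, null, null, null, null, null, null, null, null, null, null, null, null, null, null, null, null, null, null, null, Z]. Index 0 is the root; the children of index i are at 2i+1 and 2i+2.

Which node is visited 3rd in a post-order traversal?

N

Post-order visits the left subtree, then the right subtree, then the node.
At D: go left to Y.
  At Y: go left to R.
    At R: no left child.
    At R: go right to Q.
      Q is a leaf — visit Q.
    Visit R.
  At Y: go right to N.
    N is a leaf — visit N.
  Visit Y.
At D: go right to G.
  At G: go left to S.
    At S: go left to H.
      At H: go left to X.
        X is a leaf — visit X.
      At H: go right to J.
        J is a leaf — visit J.
      Visit H.
    At S: go right to P.
      At P: go left to C.
        At C: go left to Z.
          Z is a leaf — visit Z.
        At C: no right child.
        Visit C.
      At P: no right child.
      Visit P.
    Visit S.
  At G: go right to U.
    U is a leaf — visit U.
  Visit G.
Visit D.
Full post-order sequence: Q, R, N, Y, X, J, H, Z, C, P, S, U, G, D.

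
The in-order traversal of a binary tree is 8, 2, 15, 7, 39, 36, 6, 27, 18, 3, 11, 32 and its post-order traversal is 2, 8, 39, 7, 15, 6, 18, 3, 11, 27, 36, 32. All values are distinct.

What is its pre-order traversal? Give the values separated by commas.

The last element of post-order is the root; it splits in-order into left and right subtrees.
Root 32: left subtree has 11 nodes {8, 2, 15, 7, 39, 36, 6, 27, 18, 3, 11}, right has 0 { }.
  Root 36: left subtree has 5 nodes {8, 2, 15, 7, 39}, right has 5 {6, 27, 18, 3, 11}.
    Root 15: left subtree has 2 nodes {8, 2}, right has 2 {7, 39}.
      Root 8: left subtree has 0 nodes { }, right has 1 {2}.
      Root 7: left subtree has 0 nodes { }, right has 1 {39}.
    Root 27: left subtree has 1 node {6}, right has 3 {18, 3, 11}.
      Root 11: left subtree has 2 nodes {18, 3}, right has 0 { }.
        Root 3: left subtree has 1 node {18}, right has 0 { }.

32, 36, 15, 8, 2, 7, 39, 27, 6, 11, 3, 18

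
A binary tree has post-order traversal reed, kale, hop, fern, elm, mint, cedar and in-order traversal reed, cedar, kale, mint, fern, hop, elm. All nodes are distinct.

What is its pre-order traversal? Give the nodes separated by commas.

The last element of post-order is the root; it splits in-order into left and right subtrees.
Root cedar: left subtree has 1 node {reed}, right has 5 {kale, mint, fern, hop, elm}.
  Root mint: left subtree has 1 node {kale}, right has 3 {fern, hop, elm}.
    Root elm: left subtree has 2 nodes {fern, hop}, right has 0 { }.
      Root fern: left subtree has 0 nodes { }, right has 1 {hop}.

cedar, reed, mint, kale, elm, fern, hop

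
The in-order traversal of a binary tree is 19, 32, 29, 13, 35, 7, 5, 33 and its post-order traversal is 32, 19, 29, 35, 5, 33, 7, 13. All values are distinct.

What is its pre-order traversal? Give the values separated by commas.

The last element of post-order is the root; it splits in-order into left and right subtrees.
Root 13: left subtree has 3 nodes {19, 32, 29}, right has 4 {35, 7, 5, 33}.
  Root 29: left subtree has 2 nodes {19, 32}, right has 0 { }.
    Root 19: left subtree has 0 nodes { }, right has 1 {32}.
  Root 7: left subtree has 1 node {35}, right has 2 {5, 33}.
    Root 33: left subtree has 1 node {5}, right has 0 { }.

13, 29, 19, 32, 7, 35, 33, 5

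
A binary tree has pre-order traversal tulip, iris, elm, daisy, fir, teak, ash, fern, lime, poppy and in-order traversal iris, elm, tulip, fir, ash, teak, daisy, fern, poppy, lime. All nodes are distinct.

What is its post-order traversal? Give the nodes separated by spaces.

elm iris ash teak fir poppy lime fern daisy tulip

The first element of pre-order is the root; it splits in-order into left and right subtrees.
Root tulip: left subtree has 2 nodes {iris, elm}, right has 7 {fir, ash, teak, daisy, fern, poppy, lime}.
  Root iris: left subtree has 0 nodes { }, right has 1 {elm}.
  Root daisy: left subtree has 3 nodes {fir, ash, teak}, right has 3 {fern, poppy, lime}.
    Root fir: left subtree has 0 nodes { }, right has 2 {ash, teak}.
      Root teak: left subtree has 1 node {ash}, right has 0 { }.
    Root fern: left subtree has 0 nodes { }, right has 2 {poppy, lime}.
      Root lime: left subtree has 1 node {poppy}, right has 0 { }.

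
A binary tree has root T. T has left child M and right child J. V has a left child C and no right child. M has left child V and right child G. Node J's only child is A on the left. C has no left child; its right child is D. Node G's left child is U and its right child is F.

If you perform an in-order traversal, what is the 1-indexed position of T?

In-order visits the left subtree, then the node, then the right subtree.
At T: go left to M.
  At M: go left to V.
    At V: go left to C.
      At C: no left child.
      Visit C.
      At C: go right to D.
        D is a leaf — visit D.
    Visit V.
    At V: no right child.
  Visit M.
  At M: go right to G.
    At G: go left to U.
      U is a leaf — visit U.
    Visit G.
    At G: go right to F.
      F is a leaf — visit F.
Visit T.
At T: go right to J.
  At J: go left to A.
    A is a leaf — visit A.
  Visit J.
  At J: no right child.
Full in-order sequence: C, D, V, M, U, G, F, T, A, J.

8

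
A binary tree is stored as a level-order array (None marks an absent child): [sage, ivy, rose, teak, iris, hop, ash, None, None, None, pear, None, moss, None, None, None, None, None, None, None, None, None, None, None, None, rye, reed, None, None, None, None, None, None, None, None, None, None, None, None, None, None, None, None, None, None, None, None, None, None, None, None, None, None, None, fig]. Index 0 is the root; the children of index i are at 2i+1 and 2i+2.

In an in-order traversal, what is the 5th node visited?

sage

In-order visits the left subtree, then the node, then the right subtree.
At sage: go left to ivy.
  At ivy: go left to teak.
    teak is a leaf — visit teak.
  Visit ivy.
  At ivy: go right to iris.
    At iris: no left child.
    Visit iris.
    At iris: go right to pear.
      pear is a leaf — visit pear.
Visit sage.
At sage: go right to rose.
  At rose: go left to hop.
    At hop: no left child.
    Visit hop.
    At hop: go right to moss.
      At moss: go left to rye.
        rye is a leaf — visit rye.
      Visit moss.
      At moss: go right to reed.
        At reed: no left child.
        Visit reed.
        At reed: go right to fig.
          fig is a leaf — visit fig.
  Visit rose.
  At rose: go right to ash.
    ash is a leaf — visit ash.
Full in-order sequence: teak, ivy, iris, pear, sage, hop, rye, moss, reed, fig, rose, ash.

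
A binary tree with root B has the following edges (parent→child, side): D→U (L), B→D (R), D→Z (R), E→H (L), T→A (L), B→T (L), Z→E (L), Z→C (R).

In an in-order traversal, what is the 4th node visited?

U

In-order visits the left subtree, then the node, then the right subtree.
At B: go left to T.
  At T: go left to A.
    A is a leaf — visit A.
  Visit T.
  At T: no right child.
Visit B.
At B: go right to D.
  At D: go left to U.
    U is a leaf — visit U.
  Visit D.
  At D: go right to Z.
    At Z: go left to E.
      At E: go left to H.
        H is a leaf — visit H.
      Visit E.
      At E: no right child.
    Visit Z.
    At Z: go right to C.
      C is a leaf — visit C.
Full in-order sequence: A, T, B, U, D, H, E, Z, C.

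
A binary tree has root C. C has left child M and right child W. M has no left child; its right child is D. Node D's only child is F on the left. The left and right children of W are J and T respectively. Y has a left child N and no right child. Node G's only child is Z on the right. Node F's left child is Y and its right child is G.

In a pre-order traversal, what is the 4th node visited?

F

Pre-order visits the node, then its left subtree, then its right subtree.
Visit C.
At C: go left to M.
  Visit M.
  At M: no left child.
  At M: go right to D.
    Visit D.
    At D: go left to F.
      Visit F.
      At F: go left to Y.
        Visit Y.
        At Y: go left to N.
          N is a leaf — visit N.
        At Y: no right child.
      At F: go right to G.
        Visit G.
        At G: no left child.
        At G: go right to Z.
          Z is a leaf — visit Z.
    At D: no right child.
At C: go right to W.
  Visit W.
  At W: go left to J.
    J is a leaf — visit J.
  At W: go right to T.
    T is a leaf — visit T.
Full pre-order sequence: C, M, D, F, Y, N, G, Z, W, J, T.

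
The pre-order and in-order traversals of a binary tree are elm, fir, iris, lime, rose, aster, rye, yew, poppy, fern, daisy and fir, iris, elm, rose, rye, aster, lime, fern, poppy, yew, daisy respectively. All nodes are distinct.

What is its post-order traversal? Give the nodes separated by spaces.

The first element of pre-order is the root; it splits in-order into left and right subtrees.
Root elm: left subtree has 2 nodes {fir, iris}, right has 8 {rose, rye, aster, lime, fern, poppy, yew, daisy}.
  Root fir: left subtree has 0 nodes { }, right has 1 {iris}.
  Root lime: left subtree has 3 nodes {rose, rye, aster}, right has 4 {fern, poppy, yew, daisy}.
    Root rose: left subtree has 0 nodes { }, right has 2 {rye, aster}.
      Root aster: left subtree has 1 node {rye}, right has 0 { }.
    Root yew: left subtree has 2 nodes {fern, poppy}, right has 1 {daisy}.
      Root poppy: left subtree has 1 node {fern}, right has 0 { }.

iris fir rye aster rose fern poppy daisy yew lime elm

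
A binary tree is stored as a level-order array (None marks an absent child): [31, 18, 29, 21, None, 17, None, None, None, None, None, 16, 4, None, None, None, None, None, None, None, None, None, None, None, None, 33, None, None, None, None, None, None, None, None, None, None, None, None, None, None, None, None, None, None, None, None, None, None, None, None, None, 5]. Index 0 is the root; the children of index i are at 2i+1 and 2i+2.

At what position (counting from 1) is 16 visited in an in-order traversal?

4

In-order visits the left subtree, then the node, then the right subtree.
At 31: go left to 18.
  At 18: go left to 21.
    21 is a leaf — visit 21.
  Visit 18.
  At 18: no right child.
Visit 31.
At 31: go right to 29.
  At 29: go left to 17.
    At 17: go left to 16.
      16 is a leaf — visit 16.
    Visit 17.
    At 17: go right to 4.
      At 4: go left to 33.
        At 33: go left to 5.
          5 is a leaf — visit 5.
        Visit 33.
        At 33: no right child.
      Visit 4.
      At 4: no right child.
  Visit 29.
  At 29: no right child.
Full in-order sequence: 21, 18, 31, 16, 17, 5, 33, 4, 29.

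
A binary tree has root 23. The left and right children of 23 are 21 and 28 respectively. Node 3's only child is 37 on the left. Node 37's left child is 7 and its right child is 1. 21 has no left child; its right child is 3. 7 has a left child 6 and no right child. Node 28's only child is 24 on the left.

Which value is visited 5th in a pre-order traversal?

7

Pre-order visits the node, then its left subtree, then its right subtree.
Visit 23.
At 23: go left to 21.
  Visit 21.
  At 21: no left child.
  At 21: go right to 3.
    Visit 3.
    At 3: go left to 37.
      Visit 37.
      At 37: go left to 7.
        Visit 7.
        At 7: go left to 6.
          6 is a leaf — visit 6.
        At 7: no right child.
      At 37: go right to 1.
        1 is a leaf — visit 1.
    At 3: no right child.
At 23: go right to 28.
  Visit 28.
  At 28: go left to 24.
    24 is a leaf — visit 24.
  At 28: no right child.
Full pre-order sequence: 23, 21, 3, 37, 7, 6, 1, 28, 24.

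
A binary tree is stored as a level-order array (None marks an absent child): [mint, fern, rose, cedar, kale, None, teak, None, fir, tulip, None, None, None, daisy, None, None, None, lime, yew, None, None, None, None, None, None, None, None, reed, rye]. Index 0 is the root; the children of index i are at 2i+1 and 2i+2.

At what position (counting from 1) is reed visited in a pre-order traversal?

Pre-order visits the node, then its left subtree, then its right subtree.
Visit mint.
At mint: go left to fern.
  Visit fern.
  At fern: go left to cedar.
    Visit cedar.
    At cedar: no left child.
    At cedar: go right to fir.
      Visit fir.
      At fir: go left to lime.
        lime is a leaf — visit lime.
      At fir: go right to yew.
        yew is a leaf — visit yew.
  At fern: go right to kale.
    Visit kale.
    At kale: go left to tulip.
      tulip is a leaf — visit tulip.
    At kale: no right child.
At mint: go right to rose.
  Visit rose.
  At rose: no left child.
  At rose: go right to teak.
    Visit teak.
    At teak: go left to daisy.
      Visit daisy.
      At daisy: go left to reed.
        reed is a leaf — visit reed.
      At daisy: go right to rye.
        rye is a leaf — visit rye.
    At teak: no right child.
Full pre-order sequence: mint, fern, cedar, fir, lime, yew, kale, tulip, rose, teak, daisy, reed, rye.

12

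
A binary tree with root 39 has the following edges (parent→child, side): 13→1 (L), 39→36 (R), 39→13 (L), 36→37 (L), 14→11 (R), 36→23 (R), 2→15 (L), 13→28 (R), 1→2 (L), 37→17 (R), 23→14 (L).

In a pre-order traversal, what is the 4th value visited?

2

Pre-order visits the node, then its left subtree, then its right subtree.
Visit 39.
At 39: go left to 13.
  Visit 13.
  At 13: go left to 1.
    Visit 1.
    At 1: go left to 2.
      Visit 2.
      At 2: go left to 15.
        15 is a leaf — visit 15.
      At 2: no right child.
    At 1: no right child.
  At 13: go right to 28.
    28 is a leaf — visit 28.
At 39: go right to 36.
  Visit 36.
  At 36: go left to 37.
    Visit 37.
    At 37: no left child.
    At 37: go right to 17.
      17 is a leaf — visit 17.
  At 36: go right to 23.
    Visit 23.
    At 23: go left to 14.
      Visit 14.
      At 14: no left child.
      At 14: go right to 11.
        11 is a leaf — visit 11.
    At 23: no right child.
Full pre-order sequence: 39, 13, 1, 2, 15, 28, 36, 37, 17, 23, 14, 11.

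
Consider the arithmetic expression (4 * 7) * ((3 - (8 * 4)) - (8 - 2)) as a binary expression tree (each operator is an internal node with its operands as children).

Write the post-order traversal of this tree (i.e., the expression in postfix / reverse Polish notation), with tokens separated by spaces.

Post-order on an expression tree gives postfix notation: for each operator, emit left operand, right operand, then the operator.

4 7 * 3 8 4 * - 8 2 - - *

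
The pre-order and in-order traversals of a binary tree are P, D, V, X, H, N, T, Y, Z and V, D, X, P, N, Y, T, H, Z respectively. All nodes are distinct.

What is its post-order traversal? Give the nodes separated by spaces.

V X D Y T N Z H P

The first element of pre-order is the root; it splits in-order into left and right subtrees.
Root P: left subtree has 3 nodes {V, D, X}, right has 5 {N, Y, T, H, Z}.
  Root D: left subtree has 1 node {V}, right has 1 {X}.
  Root H: left subtree has 3 nodes {N, Y, T}, right has 1 {Z}.
    Root N: left subtree has 0 nodes { }, right has 2 {Y, T}.
      Root T: left subtree has 1 node {Y}, right has 0 { }.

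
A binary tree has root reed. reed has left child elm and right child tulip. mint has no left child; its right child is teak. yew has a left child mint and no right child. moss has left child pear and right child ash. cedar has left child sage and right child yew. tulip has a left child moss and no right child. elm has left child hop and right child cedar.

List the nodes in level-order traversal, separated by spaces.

reed elm tulip hop cedar moss sage yew pear ash mint teak

Level-order visits nodes level by level from the root, left to right within each level.
Level 0: reed
Level 1: elm, tulip
Level 2: hop, cedar, moss
Level 3: sage, yew, pear, ash
Level 4: mint
Level 5: teak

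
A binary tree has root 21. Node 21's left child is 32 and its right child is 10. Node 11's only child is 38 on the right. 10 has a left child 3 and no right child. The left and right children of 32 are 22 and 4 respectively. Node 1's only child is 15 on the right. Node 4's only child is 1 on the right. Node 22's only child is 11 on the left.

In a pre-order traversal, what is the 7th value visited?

1

Pre-order visits the node, then its left subtree, then its right subtree.
Visit 21.
At 21: go left to 32.
  Visit 32.
  At 32: go left to 22.
    Visit 22.
    At 22: go left to 11.
      Visit 11.
      At 11: no left child.
      At 11: go right to 38.
        38 is a leaf — visit 38.
    At 22: no right child.
  At 32: go right to 4.
    Visit 4.
    At 4: no left child.
    At 4: go right to 1.
      Visit 1.
      At 1: no left child.
      At 1: go right to 15.
        15 is a leaf — visit 15.
At 21: go right to 10.
  Visit 10.
  At 10: go left to 3.
    3 is a leaf — visit 3.
  At 10: no right child.
Full pre-order sequence: 21, 32, 22, 11, 38, 4, 1, 15, 10, 3.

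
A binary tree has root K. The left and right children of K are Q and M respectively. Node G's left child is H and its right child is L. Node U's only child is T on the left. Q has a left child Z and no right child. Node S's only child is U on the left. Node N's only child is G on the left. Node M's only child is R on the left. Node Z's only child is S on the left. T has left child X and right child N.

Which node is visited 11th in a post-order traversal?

R

Post-order visits the left subtree, then the right subtree, then the node.
At K: go left to Q.
  At Q: go left to Z.
    At Z: go left to S.
      At S: go left to U.
        At U: go left to T.
          At T: go left to X.
            X is a leaf — visit X.
          At T: go right to N.
            At N: go left to G.
              At G: go left to H.
                H is a leaf — visit H.
              At G: go right to L.
                L is a leaf — visit L.
              Visit G.
            At N: no right child.
            Visit N.
          Visit T.
        At U: no right child.
        Visit U.
      At S: no right child.
      Visit S.
    At Z: no right child.
    Visit Z.
  At Q: no right child.
  Visit Q.
At K: go right to M.
  At M: go left to R.
    R is a leaf — visit R.
  At M: no right child.
  Visit M.
Visit K.
Full post-order sequence: X, H, L, G, N, T, U, S, Z, Q, R, M, K.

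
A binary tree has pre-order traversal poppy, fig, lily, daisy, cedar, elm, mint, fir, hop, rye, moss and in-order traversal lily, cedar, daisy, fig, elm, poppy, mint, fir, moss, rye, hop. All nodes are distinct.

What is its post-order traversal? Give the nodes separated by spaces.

cedar daisy lily elm fig moss rye hop fir mint poppy

The first element of pre-order is the root; it splits in-order into left and right subtrees.
Root poppy: left subtree has 5 nodes {lily, cedar, daisy, fig, elm}, right has 5 {mint, fir, moss, rye, hop}.
  Root fig: left subtree has 3 nodes {lily, cedar, daisy}, right has 1 {elm}.
    Root lily: left subtree has 0 nodes { }, right has 2 {cedar, daisy}.
      Root daisy: left subtree has 1 node {cedar}, right has 0 { }.
  Root mint: left subtree has 0 nodes { }, right has 4 {fir, moss, rye, hop}.
    Root fir: left subtree has 0 nodes { }, right has 3 {moss, rye, hop}.
      Root hop: left subtree has 2 nodes {moss, rye}, right has 0 { }.
        Root rye: left subtree has 1 node {moss}, right has 0 { }.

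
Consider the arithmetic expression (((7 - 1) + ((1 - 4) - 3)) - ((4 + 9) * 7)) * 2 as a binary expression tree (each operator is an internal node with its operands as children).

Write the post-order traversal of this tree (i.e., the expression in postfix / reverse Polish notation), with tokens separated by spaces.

7 1 - 1 4 - 3 - + 4 9 + 7 * - 2 *

Post-order on an expression tree gives postfix notation: for each operator, emit left operand, right operand, then the operator.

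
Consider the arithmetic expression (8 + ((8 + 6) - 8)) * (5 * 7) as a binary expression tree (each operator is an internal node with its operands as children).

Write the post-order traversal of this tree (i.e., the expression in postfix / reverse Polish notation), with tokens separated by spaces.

Post-order on an expression tree gives postfix notation: for each operator, emit left operand, right operand, then the operator.

8 8 6 + 8 - + 5 7 * *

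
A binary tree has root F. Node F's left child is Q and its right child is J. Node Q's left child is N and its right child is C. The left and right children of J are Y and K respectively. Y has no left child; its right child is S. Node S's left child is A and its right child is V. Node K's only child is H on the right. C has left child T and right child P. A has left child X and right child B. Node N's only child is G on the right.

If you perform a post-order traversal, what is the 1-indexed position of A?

Post-order visits the left subtree, then the right subtree, then the node.
At F: go left to Q.
  At Q: go left to N.
    At N: no left child.
    At N: go right to G.
      G is a leaf — visit G.
    Visit N.
  At Q: go right to C.
    At C: go left to T.
      T is a leaf — visit T.
    At C: go right to P.
      P is a leaf — visit P.
    Visit C.
  Visit Q.
At F: go right to J.
  At J: go left to Y.
    At Y: no left child.
    At Y: go right to S.
      At S: go left to A.
        At A: go left to X.
          X is a leaf — visit X.
        At A: go right to B.
          B is a leaf — visit B.
        Visit A.
      At S: go right to V.
        V is a leaf — visit V.
      Visit S.
    Visit Y.
  At J: go right to K.
    At K: no left child.
    At K: go right to H.
      H is a leaf — visit H.
    Visit K.
  Visit J.
Visit F.
Full post-order sequence: G, N, T, P, C, Q, X, B, A, V, S, Y, H, K, J, F.

9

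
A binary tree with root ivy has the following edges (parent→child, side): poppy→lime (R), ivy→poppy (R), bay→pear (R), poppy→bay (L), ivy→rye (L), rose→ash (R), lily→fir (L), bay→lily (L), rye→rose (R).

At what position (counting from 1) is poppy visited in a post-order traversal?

9

Post-order visits the left subtree, then the right subtree, then the node.
At ivy: go left to rye.
  At rye: no left child.
  At rye: go right to rose.
    At rose: no left child.
    At rose: go right to ash.
      ash is a leaf — visit ash.
    Visit rose.
  Visit rye.
At ivy: go right to poppy.
  At poppy: go left to bay.
    At bay: go left to lily.
      At lily: go left to fir.
        fir is a leaf — visit fir.
      At lily: no right child.
      Visit lily.
    At bay: go right to pear.
      pear is a leaf — visit pear.
    Visit bay.
  At poppy: go right to lime.
    lime is a leaf — visit lime.
  Visit poppy.
Visit ivy.
Full post-order sequence: ash, rose, rye, fir, lily, pear, bay, lime, poppy, ivy.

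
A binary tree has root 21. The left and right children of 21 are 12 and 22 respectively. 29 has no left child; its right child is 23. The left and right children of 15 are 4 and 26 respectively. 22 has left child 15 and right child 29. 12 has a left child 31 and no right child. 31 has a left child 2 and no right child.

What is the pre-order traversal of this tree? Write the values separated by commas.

21, 12, 31, 2, 22, 15, 4, 26, 29, 23

Pre-order visits the node, then its left subtree, then its right subtree.
Visit 21.
At 21: go left to 12.
  Visit 12.
  At 12: go left to 31.
    Visit 31.
    At 31: go left to 2.
      2 is a leaf — visit 2.
    At 31: no right child.
  At 12: no right child.
At 21: go right to 22.
  Visit 22.
  At 22: go left to 15.
    Visit 15.
    At 15: go left to 4.
      4 is a leaf — visit 4.
    At 15: go right to 26.
      26 is a leaf — visit 26.
  At 22: go right to 29.
    Visit 29.
    At 29: no left child.
    At 29: go right to 23.
      23 is a leaf — visit 23.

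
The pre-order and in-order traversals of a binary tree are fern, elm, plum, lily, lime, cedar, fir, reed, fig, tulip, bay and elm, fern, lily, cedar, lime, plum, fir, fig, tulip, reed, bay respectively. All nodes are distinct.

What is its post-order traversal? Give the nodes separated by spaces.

elm cedar lime lily tulip fig bay reed fir plum fern

The first element of pre-order is the root; it splits in-order into left and right subtrees.
Root fern: left subtree has 1 node {elm}, right has 9 {lily, cedar, lime, plum, fir, fig, tulip, reed, bay}.
  Root plum: left subtree has 3 nodes {lily, cedar, lime}, right has 5 {fir, fig, tulip, reed, bay}.
    Root lily: left subtree has 0 nodes { }, right has 2 {cedar, lime}.
      Root lime: left subtree has 1 node {cedar}, right has 0 { }.
    Root fir: left subtree has 0 nodes { }, right has 4 {fig, tulip, reed, bay}.
      Root reed: left subtree has 2 nodes {fig, tulip}, right has 1 {bay}.
        Root fig: left subtree has 0 nodes { }, right has 1 {tulip}.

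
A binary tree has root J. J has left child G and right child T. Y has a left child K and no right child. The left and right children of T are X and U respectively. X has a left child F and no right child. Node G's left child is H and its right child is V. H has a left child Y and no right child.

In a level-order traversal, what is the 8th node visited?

Level-order visits nodes level by level from the root, left to right within each level.
Level 0: J
Level 1: G, T
Level 2: H, V, X, U
Level 3: Y, F
Level 4: K
Full level-order sequence: J, G, T, H, V, X, U, Y, F, K.

Y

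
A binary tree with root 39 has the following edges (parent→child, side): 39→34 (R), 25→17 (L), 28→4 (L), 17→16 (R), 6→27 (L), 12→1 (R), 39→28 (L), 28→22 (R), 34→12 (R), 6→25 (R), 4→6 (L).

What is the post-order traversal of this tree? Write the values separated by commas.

Post-order visits the left subtree, then the right subtree, then the node.
At 39: go left to 28.
  At 28: go left to 4.
    At 4: go left to 6.
      At 6: go left to 27.
        27 is a leaf — visit 27.
      At 6: go right to 25.
        At 25: go left to 17.
          At 17: no left child.
          At 17: go right to 16.
            16 is a leaf — visit 16.
          Visit 17.
        At 25: no right child.
        Visit 25.
      Visit 6.
    At 4: no right child.
    Visit 4.
  At 28: go right to 22.
    22 is a leaf — visit 22.
  Visit 28.
At 39: go right to 34.
  At 34: no left child.
  At 34: go right to 12.
    At 12: no left child.
    At 12: go right to 1.
      1 is a leaf — visit 1.
    Visit 12.
  Visit 34.
Visit 39.

27, 16, 17, 25, 6, 4, 22, 28, 1, 12, 34, 39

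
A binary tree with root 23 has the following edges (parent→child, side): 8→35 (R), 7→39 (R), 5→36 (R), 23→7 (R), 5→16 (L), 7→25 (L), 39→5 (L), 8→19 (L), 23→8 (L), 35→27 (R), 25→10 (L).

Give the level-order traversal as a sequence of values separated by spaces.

23 8 7 19 35 25 39 27 10 5 16 36

Level-order visits nodes level by level from the root, left to right within each level.
Level 0: 23
Level 1: 8, 7
Level 2: 19, 35, 25, 39
Level 3: 27, 10, 5
Level 4: 16, 36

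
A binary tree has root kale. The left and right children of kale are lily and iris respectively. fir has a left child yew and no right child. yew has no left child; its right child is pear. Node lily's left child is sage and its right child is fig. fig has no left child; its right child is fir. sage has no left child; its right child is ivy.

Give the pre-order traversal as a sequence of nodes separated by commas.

Pre-order visits the node, then its left subtree, then its right subtree.
Visit kale.
At kale: go left to lily.
  Visit lily.
  At lily: go left to sage.
    Visit sage.
    At sage: no left child.
    At sage: go right to ivy.
      ivy is a leaf — visit ivy.
  At lily: go right to fig.
    Visit fig.
    At fig: no left child.
    At fig: go right to fir.
      Visit fir.
      At fir: go left to yew.
        Visit yew.
        At yew: no left child.
        At yew: go right to pear.
          pear is a leaf — visit pear.
      At fir: no right child.
At kale: go right to iris.
  iris is a leaf — visit iris.

kale, lily, sage, ivy, fig, fir, yew, pear, iris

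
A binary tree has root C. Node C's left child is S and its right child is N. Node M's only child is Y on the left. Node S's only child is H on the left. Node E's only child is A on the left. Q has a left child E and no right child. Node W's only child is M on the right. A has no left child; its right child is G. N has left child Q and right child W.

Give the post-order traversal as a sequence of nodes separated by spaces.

Post-order visits the left subtree, then the right subtree, then the node.
At C: go left to S.
  At S: go left to H.
    H is a leaf — visit H.
  At S: no right child.
  Visit S.
At C: go right to N.
  At N: go left to Q.
    At Q: go left to E.
      At E: go left to A.
        At A: no left child.
        At A: go right to G.
          G is a leaf — visit G.
        Visit A.
      At E: no right child.
      Visit E.
    At Q: no right child.
    Visit Q.
  At N: go right to W.
    At W: no left child.
    At W: go right to M.
      At M: go left to Y.
        Y is a leaf — visit Y.
      At M: no right child.
      Visit M.
    Visit W.
  Visit N.
Visit C.

H S G A E Q Y M W N C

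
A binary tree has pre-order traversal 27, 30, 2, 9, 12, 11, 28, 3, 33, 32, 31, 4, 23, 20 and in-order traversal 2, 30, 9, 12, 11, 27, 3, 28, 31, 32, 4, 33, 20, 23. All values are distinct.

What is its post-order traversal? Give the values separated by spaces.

2 11 12 9 30 3 31 4 32 20 23 33 28 27

The first element of pre-order is the root; it splits in-order into left and right subtrees.
Root 27: left subtree has 5 nodes {2, 30, 9, 12, 11}, right has 8 {3, 28, 31, 32, 4, 33, 20, 23}.
  Root 30: left subtree has 1 node {2}, right has 3 {9, 12, 11}.
    Root 9: left subtree has 0 nodes { }, right has 2 {12, 11}.
      Root 12: left subtree has 0 nodes { }, right has 1 {11}.
  Root 28: left subtree has 1 node {3}, right has 6 {31, 32, 4, 33, 20, 23}.
    Root 33: left subtree has 3 nodes {31, 32, 4}, right has 2 {20, 23}.
      Root 32: left subtree has 1 node {31}, right has 1 {4}.
      Root 23: left subtree has 1 node {20}, right has 0 { }.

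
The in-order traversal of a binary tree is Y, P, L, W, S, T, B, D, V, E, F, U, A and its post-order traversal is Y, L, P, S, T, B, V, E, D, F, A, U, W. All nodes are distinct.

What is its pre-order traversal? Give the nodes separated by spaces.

W P Y L U F D B T S E V A

The last element of post-order is the root; it splits in-order into left and right subtrees.
Root W: left subtree has 3 nodes {Y, P, L}, right has 9 {S, T, B, D, V, E, F, U, A}.
  Root P: left subtree has 1 node {Y}, right has 1 {L}.
  Root U: left subtree has 7 nodes {S, T, B, D, V, E, F}, right has 1 {A}.
    Root F: left subtree has 6 nodes {S, T, B, D, V, E}, right has 0 { }.
      Root D: left subtree has 3 nodes {S, T, B}, right has 2 {V, E}.
        Root B: left subtree has 2 nodes {S, T}, right has 0 { }.
          Root T: left subtree has 1 node {S}, right has 0 { }.
        Root E: left subtree has 1 node {V}, right has 0 { }.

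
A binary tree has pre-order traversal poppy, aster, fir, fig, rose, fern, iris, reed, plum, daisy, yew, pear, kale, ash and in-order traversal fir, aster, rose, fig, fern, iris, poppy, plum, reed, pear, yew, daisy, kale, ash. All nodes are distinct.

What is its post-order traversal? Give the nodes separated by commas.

The first element of pre-order is the root; it splits in-order into left and right subtrees.
Root poppy: left subtree has 6 nodes {fir, aster, rose, fig, fern, iris}, right has 7 {plum, reed, pear, yew, daisy, kale, ash}.
  Root aster: left subtree has 1 node {fir}, right has 4 {rose, fig, fern, iris}.
    Root fig: left subtree has 1 node {rose}, right has 2 {fern, iris}.
      Root fern: left subtree has 0 nodes { }, right has 1 {iris}.
  Root reed: left subtree has 1 node {plum}, right has 5 {pear, yew, daisy, kale, ash}.
    Root daisy: left subtree has 2 nodes {pear, yew}, right has 2 {kale, ash}.
      Root yew: left subtree has 1 node {pear}, right has 0 { }.
      Root kale: left subtree has 0 nodes { }, right has 1 {ash}.

fir, rose, iris, fern, fig, aster, plum, pear, yew, ash, kale, daisy, reed, poppy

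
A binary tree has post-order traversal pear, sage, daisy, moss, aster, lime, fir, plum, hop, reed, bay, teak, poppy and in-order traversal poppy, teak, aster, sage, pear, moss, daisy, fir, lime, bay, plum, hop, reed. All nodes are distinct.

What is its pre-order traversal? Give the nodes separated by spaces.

poppy teak bay fir aster moss sage pear daisy lime reed hop plum

The last element of post-order is the root; it splits in-order into left and right subtrees.
Root poppy: left subtree has 0 nodes { }, right has 12 {teak, aster, sage, pear, moss, daisy, fir, lime, bay, plum, hop, reed}.
  Root teak: left subtree has 0 nodes { }, right has 11 {aster, sage, pear, moss, daisy, fir, lime, bay, plum, hop, reed}.
    Root bay: left subtree has 7 nodes {aster, sage, pear, moss, daisy, fir, lime}, right has 3 {plum, hop, reed}.
      Root fir: left subtree has 5 nodes {aster, sage, pear, moss, daisy}, right has 1 {lime}.
        Root aster: left subtree has 0 nodes { }, right has 4 {sage, pear, moss, daisy}.
          Root moss: left subtree has 2 nodes {sage, pear}, right has 1 {daisy}.
            Root sage: left subtree has 0 nodes { }, right has 1 {pear}.
      Root reed: left subtree has 2 nodes {plum, hop}, right has 0 { }.
        Root hop: left subtree has 1 node {plum}, right has 0 { }.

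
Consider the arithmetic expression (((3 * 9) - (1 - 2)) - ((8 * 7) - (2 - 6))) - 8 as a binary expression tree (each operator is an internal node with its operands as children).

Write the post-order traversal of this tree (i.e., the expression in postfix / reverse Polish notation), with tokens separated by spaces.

3 9 * 1 2 - - 8 7 * 2 6 - - - 8 -

Post-order on an expression tree gives postfix notation: for each operator, emit left operand, right operand, then the operator.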